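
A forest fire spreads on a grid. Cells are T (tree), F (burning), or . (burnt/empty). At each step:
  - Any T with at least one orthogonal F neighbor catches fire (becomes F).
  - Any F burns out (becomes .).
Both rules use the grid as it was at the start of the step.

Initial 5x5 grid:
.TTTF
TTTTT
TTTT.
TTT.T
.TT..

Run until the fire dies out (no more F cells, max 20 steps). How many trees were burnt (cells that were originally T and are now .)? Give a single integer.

Step 1: +2 fires, +1 burnt (F count now 2)
Step 2: +2 fires, +2 burnt (F count now 2)
Step 3: +3 fires, +2 burnt (F count now 3)
Step 4: +2 fires, +3 burnt (F count now 2)
Step 5: +3 fires, +2 burnt (F count now 3)
Step 6: +3 fires, +3 burnt (F count now 3)
Step 7: +2 fires, +3 burnt (F count now 2)
Step 8: +0 fires, +2 burnt (F count now 0)
Fire out after step 8
Initially T: 18, now '.': 24
Total burnt (originally-T cells now '.'): 17

Answer: 17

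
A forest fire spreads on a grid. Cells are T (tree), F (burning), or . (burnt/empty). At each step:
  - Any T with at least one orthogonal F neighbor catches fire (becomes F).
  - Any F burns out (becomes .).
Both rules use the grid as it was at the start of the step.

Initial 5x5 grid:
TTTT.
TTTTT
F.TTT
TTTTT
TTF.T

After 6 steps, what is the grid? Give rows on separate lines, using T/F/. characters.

Step 1: 4 trees catch fire, 2 burn out
  TTTT.
  FTTTT
  ..TTT
  FTFTT
  TF..T
Step 2: 6 trees catch fire, 4 burn out
  FTTT.
  .FTTT
  ..FTT
  .F.FT
  F...T
Step 3: 4 trees catch fire, 6 burn out
  .FTT.
  ..FTT
  ...FT
  ....F
  ....T
Step 4: 4 trees catch fire, 4 burn out
  ..FT.
  ...FT
  ....F
  .....
  ....F
Step 5: 2 trees catch fire, 4 burn out
  ...F.
  ....F
  .....
  .....
  .....
Step 6: 0 trees catch fire, 2 burn out
  .....
  .....
  .....
  .....
  .....

.....
.....
.....
.....
.....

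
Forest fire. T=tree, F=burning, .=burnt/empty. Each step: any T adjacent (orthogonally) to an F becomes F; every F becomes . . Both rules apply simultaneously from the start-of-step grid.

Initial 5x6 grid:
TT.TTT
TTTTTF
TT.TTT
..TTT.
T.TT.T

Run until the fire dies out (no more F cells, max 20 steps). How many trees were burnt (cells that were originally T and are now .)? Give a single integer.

Step 1: +3 fires, +1 burnt (F count now 3)
Step 2: +3 fires, +3 burnt (F count now 3)
Step 3: +4 fires, +3 burnt (F count now 4)
Step 4: +2 fires, +4 burnt (F count now 2)
Step 5: +5 fires, +2 burnt (F count now 5)
Step 6: +3 fires, +5 burnt (F count now 3)
Step 7: +0 fires, +3 burnt (F count now 0)
Fire out after step 7
Initially T: 22, now '.': 28
Total burnt (originally-T cells now '.'): 20

Answer: 20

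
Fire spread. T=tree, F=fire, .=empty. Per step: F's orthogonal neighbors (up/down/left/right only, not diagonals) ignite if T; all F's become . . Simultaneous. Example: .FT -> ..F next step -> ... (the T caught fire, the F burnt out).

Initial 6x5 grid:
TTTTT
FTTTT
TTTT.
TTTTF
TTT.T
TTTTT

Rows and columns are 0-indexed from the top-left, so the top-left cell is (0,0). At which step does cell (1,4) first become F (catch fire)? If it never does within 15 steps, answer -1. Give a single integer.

Step 1: cell (1,4)='T' (+5 fires, +2 burnt)
Step 2: cell (1,4)='T' (+7 fires, +5 burnt)
Step 3: cell (1,4)='T' (+7 fires, +7 burnt)
Step 4: cell (1,4)='F' (+5 fires, +7 burnt)
  -> target ignites at step 4
Step 5: cell (1,4)='.' (+2 fires, +5 burnt)
Step 6: cell (1,4)='.' (+0 fires, +2 burnt)
  fire out at step 6

4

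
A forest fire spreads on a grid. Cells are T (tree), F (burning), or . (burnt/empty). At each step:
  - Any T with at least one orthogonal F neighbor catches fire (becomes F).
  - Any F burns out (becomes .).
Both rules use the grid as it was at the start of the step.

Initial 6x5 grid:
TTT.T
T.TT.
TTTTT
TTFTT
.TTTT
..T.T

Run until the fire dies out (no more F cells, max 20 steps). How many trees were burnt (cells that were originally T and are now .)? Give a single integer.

Step 1: +4 fires, +1 burnt (F count now 4)
Step 2: +8 fires, +4 burnt (F count now 8)
Step 3: +5 fires, +8 burnt (F count now 5)
Step 4: +3 fires, +5 burnt (F count now 3)
Step 5: +1 fires, +3 burnt (F count now 1)
Step 6: +0 fires, +1 burnt (F count now 0)
Fire out after step 6
Initially T: 22, now '.': 29
Total burnt (originally-T cells now '.'): 21

Answer: 21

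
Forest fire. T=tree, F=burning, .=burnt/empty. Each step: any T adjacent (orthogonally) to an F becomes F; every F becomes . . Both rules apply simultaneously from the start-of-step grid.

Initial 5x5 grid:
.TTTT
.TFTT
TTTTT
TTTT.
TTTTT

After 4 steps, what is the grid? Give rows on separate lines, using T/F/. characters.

Step 1: 4 trees catch fire, 1 burn out
  .TFTT
  .F.FT
  TTFTT
  TTTT.
  TTTTT
Step 2: 6 trees catch fire, 4 burn out
  .F.FT
  ....F
  TF.FT
  TTFT.
  TTTTT
Step 3: 6 trees catch fire, 6 burn out
  ....F
  .....
  F...F
  TF.F.
  TTFTT
Step 4: 3 trees catch fire, 6 burn out
  .....
  .....
  .....
  F....
  TF.FT

.....
.....
.....
F....
TF.FT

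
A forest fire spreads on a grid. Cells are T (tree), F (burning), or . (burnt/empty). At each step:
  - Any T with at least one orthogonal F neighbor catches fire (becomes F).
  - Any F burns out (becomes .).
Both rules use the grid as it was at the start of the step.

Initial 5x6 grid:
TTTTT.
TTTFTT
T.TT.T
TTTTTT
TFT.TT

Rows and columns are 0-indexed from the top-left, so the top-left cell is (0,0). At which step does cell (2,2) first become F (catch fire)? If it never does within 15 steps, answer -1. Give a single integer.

Step 1: cell (2,2)='T' (+7 fires, +2 burnt)
Step 2: cell (2,2)='F' (+8 fires, +7 burnt)
  -> target ignites at step 2
Step 3: cell (2,2)='.' (+5 fires, +8 burnt)
Step 4: cell (2,2)='.' (+3 fires, +5 burnt)
Step 5: cell (2,2)='.' (+1 fires, +3 burnt)
Step 6: cell (2,2)='.' (+0 fires, +1 burnt)
  fire out at step 6

2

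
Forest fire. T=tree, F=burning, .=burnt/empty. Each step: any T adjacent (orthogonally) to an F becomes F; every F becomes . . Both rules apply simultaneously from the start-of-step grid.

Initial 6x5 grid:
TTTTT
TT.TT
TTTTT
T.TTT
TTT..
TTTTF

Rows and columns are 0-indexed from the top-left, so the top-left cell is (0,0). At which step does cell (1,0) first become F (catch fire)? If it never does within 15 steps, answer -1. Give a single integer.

Step 1: cell (1,0)='T' (+1 fires, +1 burnt)
Step 2: cell (1,0)='T' (+1 fires, +1 burnt)
Step 3: cell (1,0)='T' (+2 fires, +1 burnt)
Step 4: cell (1,0)='T' (+3 fires, +2 burnt)
Step 5: cell (1,0)='T' (+3 fires, +3 burnt)
Step 6: cell (1,0)='T' (+4 fires, +3 burnt)
Step 7: cell (1,0)='T' (+4 fires, +4 burnt)
Step 8: cell (1,0)='F' (+4 fires, +4 burnt)
  -> target ignites at step 8
Step 9: cell (1,0)='.' (+3 fires, +4 burnt)
Step 10: cell (1,0)='.' (+0 fires, +3 burnt)
  fire out at step 10

8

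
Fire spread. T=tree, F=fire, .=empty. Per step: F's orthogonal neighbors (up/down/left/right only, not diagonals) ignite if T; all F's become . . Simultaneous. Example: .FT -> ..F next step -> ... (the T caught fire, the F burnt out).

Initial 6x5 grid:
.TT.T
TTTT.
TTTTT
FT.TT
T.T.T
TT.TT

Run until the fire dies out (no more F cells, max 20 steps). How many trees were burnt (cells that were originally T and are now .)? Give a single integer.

Answer: 20

Derivation:
Step 1: +3 fires, +1 burnt (F count now 3)
Step 2: +3 fires, +3 burnt (F count now 3)
Step 3: +3 fires, +3 burnt (F count now 3)
Step 4: +3 fires, +3 burnt (F count now 3)
Step 5: +4 fires, +3 burnt (F count now 4)
Step 6: +1 fires, +4 burnt (F count now 1)
Step 7: +1 fires, +1 burnt (F count now 1)
Step 8: +1 fires, +1 burnt (F count now 1)
Step 9: +1 fires, +1 burnt (F count now 1)
Step 10: +0 fires, +1 burnt (F count now 0)
Fire out after step 10
Initially T: 22, now '.': 28
Total burnt (originally-T cells now '.'): 20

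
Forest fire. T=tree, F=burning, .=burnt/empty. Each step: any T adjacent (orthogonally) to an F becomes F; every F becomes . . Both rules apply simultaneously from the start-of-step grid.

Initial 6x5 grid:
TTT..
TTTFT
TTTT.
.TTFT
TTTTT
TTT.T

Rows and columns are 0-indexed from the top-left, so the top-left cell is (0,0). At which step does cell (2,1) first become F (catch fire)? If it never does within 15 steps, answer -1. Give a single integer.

Step 1: cell (2,1)='T' (+6 fires, +2 burnt)
Step 2: cell (2,1)='T' (+6 fires, +6 burnt)
Step 3: cell (2,1)='F' (+6 fires, +6 burnt)
  -> target ignites at step 3
Step 4: cell (2,1)='.' (+4 fires, +6 burnt)
Step 5: cell (2,1)='.' (+1 fires, +4 burnt)
Step 6: cell (2,1)='.' (+0 fires, +1 burnt)
  fire out at step 6

3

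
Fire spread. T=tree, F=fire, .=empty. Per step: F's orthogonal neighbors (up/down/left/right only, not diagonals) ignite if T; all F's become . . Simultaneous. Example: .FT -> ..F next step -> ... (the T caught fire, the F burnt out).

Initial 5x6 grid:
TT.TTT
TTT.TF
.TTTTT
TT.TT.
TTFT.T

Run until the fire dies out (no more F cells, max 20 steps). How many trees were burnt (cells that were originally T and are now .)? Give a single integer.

Step 1: +5 fires, +2 burnt (F count now 5)
Step 2: +5 fires, +5 burnt (F count now 5)
Step 3: +5 fires, +5 burnt (F count now 5)
Step 4: +2 fires, +5 burnt (F count now 2)
Step 5: +3 fires, +2 burnt (F count now 3)
Step 6: +1 fires, +3 burnt (F count now 1)
Step 7: +0 fires, +1 burnt (F count now 0)
Fire out after step 7
Initially T: 22, now '.': 29
Total burnt (originally-T cells now '.'): 21

Answer: 21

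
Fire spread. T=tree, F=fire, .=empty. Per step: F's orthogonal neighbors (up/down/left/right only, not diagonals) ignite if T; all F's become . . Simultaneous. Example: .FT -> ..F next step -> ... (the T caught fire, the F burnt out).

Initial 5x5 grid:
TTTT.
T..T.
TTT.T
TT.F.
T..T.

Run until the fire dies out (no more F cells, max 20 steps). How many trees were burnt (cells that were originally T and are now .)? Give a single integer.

Answer: 1

Derivation:
Step 1: +1 fires, +1 burnt (F count now 1)
Step 2: +0 fires, +1 burnt (F count now 0)
Fire out after step 2
Initially T: 14, now '.': 12
Total burnt (originally-T cells now '.'): 1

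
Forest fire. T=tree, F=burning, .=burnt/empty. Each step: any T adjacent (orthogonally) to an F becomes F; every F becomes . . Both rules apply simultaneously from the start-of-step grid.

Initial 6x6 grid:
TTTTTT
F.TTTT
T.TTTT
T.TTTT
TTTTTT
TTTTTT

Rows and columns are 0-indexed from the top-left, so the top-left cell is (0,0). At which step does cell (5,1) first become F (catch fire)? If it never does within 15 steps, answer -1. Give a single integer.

Step 1: cell (5,1)='T' (+2 fires, +1 burnt)
Step 2: cell (5,1)='T' (+2 fires, +2 burnt)
Step 3: cell (5,1)='T' (+2 fires, +2 burnt)
Step 4: cell (5,1)='T' (+4 fires, +2 burnt)
Step 5: cell (5,1)='F' (+5 fires, +4 burnt)
  -> target ignites at step 5
Step 6: cell (5,1)='.' (+6 fires, +5 burnt)
Step 7: cell (5,1)='.' (+5 fires, +6 burnt)
Step 8: cell (5,1)='.' (+4 fires, +5 burnt)
Step 9: cell (5,1)='.' (+2 fires, +4 burnt)
Step 10: cell (5,1)='.' (+0 fires, +2 burnt)
  fire out at step 10

5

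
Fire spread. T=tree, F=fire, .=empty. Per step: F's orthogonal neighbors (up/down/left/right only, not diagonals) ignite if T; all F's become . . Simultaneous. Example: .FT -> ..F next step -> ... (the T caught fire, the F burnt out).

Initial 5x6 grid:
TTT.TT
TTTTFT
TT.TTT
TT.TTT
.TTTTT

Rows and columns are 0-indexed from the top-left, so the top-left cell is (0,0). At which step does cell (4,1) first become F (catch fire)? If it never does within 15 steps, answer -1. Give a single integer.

Step 1: cell (4,1)='T' (+4 fires, +1 burnt)
Step 2: cell (4,1)='T' (+5 fires, +4 burnt)
Step 3: cell (4,1)='T' (+5 fires, +5 burnt)
Step 4: cell (4,1)='T' (+5 fires, +5 burnt)
Step 5: cell (4,1)='T' (+4 fires, +5 burnt)
Step 6: cell (4,1)='F' (+2 fires, +4 burnt)
  -> target ignites at step 6
Step 7: cell (4,1)='.' (+0 fires, +2 burnt)
  fire out at step 7

6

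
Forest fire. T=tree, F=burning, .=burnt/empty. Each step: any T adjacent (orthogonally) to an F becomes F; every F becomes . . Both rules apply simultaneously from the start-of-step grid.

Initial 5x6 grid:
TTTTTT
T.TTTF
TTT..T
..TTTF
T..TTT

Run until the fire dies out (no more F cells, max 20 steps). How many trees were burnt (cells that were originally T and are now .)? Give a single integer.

Answer: 20

Derivation:
Step 1: +5 fires, +2 burnt (F count now 5)
Step 2: +4 fires, +5 burnt (F count now 4)
Step 3: +4 fires, +4 burnt (F count now 4)
Step 4: +2 fires, +4 burnt (F count now 2)
Step 5: +2 fires, +2 burnt (F count now 2)
Step 6: +2 fires, +2 burnt (F count now 2)
Step 7: +1 fires, +2 burnt (F count now 1)
Step 8: +0 fires, +1 burnt (F count now 0)
Fire out after step 8
Initially T: 21, now '.': 29
Total burnt (originally-T cells now '.'): 20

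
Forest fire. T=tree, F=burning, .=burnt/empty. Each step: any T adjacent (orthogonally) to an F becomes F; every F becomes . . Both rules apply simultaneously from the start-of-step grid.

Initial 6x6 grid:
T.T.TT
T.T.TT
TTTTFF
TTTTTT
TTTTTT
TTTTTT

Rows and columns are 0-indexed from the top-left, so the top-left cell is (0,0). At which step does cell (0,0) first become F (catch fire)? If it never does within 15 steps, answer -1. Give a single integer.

Step 1: cell (0,0)='T' (+5 fires, +2 burnt)
Step 2: cell (0,0)='T' (+6 fires, +5 burnt)
Step 3: cell (0,0)='T' (+6 fires, +6 burnt)
Step 4: cell (0,0)='T' (+5 fires, +6 burnt)
Step 5: cell (0,0)='T' (+4 fires, +5 burnt)
Step 6: cell (0,0)='F' (+3 fires, +4 burnt)
  -> target ignites at step 6
Step 7: cell (0,0)='.' (+1 fires, +3 burnt)
Step 8: cell (0,0)='.' (+0 fires, +1 burnt)
  fire out at step 8

6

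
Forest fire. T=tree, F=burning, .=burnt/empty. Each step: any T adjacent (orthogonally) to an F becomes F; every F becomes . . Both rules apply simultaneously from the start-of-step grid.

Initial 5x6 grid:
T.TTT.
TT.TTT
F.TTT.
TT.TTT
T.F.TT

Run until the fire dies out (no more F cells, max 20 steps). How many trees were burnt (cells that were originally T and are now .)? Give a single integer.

Step 1: +2 fires, +2 burnt (F count now 2)
Step 2: +4 fires, +2 burnt (F count now 4)
Step 3: +0 fires, +4 burnt (F count now 0)
Fire out after step 3
Initially T: 20, now '.': 16
Total burnt (originally-T cells now '.'): 6

Answer: 6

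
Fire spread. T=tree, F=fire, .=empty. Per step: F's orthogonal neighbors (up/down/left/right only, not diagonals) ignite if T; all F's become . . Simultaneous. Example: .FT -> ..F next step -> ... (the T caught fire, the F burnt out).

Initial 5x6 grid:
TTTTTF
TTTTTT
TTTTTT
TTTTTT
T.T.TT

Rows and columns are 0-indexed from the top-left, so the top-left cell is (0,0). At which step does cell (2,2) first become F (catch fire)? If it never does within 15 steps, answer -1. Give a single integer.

Step 1: cell (2,2)='T' (+2 fires, +1 burnt)
Step 2: cell (2,2)='T' (+3 fires, +2 burnt)
Step 3: cell (2,2)='T' (+4 fires, +3 burnt)
Step 4: cell (2,2)='T' (+5 fires, +4 burnt)
Step 5: cell (2,2)='F' (+5 fires, +5 burnt)
  -> target ignites at step 5
Step 6: cell (2,2)='.' (+3 fires, +5 burnt)
Step 7: cell (2,2)='.' (+3 fires, +3 burnt)
Step 8: cell (2,2)='.' (+1 fires, +3 burnt)
Step 9: cell (2,2)='.' (+1 fires, +1 burnt)
Step 10: cell (2,2)='.' (+0 fires, +1 burnt)
  fire out at step 10

5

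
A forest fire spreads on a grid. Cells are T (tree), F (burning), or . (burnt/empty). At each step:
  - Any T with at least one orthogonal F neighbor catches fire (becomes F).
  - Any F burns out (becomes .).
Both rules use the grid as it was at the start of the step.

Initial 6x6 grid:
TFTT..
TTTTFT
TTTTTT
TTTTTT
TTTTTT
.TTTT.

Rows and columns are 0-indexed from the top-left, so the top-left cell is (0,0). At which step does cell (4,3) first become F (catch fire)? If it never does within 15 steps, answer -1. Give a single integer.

Step 1: cell (4,3)='T' (+6 fires, +2 burnt)
Step 2: cell (4,3)='T' (+7 fires, +6 burnt)
Step 3: cell (4,3)='T' (+6 fires, +7 burnt)
Step 4: cell (4,3)='F' (+6 fires, +6 burnt)
  -> target ignites at step 4
Step 5: cell (4,3)='.' (+4 fires, +6 burnt)
Step 6: cell (4,3)='.' (+1 fires, +4 burnt)
Step 7: cell (4,3)='.' (+0 fires, +1 burnt)
  fire out at step 7

4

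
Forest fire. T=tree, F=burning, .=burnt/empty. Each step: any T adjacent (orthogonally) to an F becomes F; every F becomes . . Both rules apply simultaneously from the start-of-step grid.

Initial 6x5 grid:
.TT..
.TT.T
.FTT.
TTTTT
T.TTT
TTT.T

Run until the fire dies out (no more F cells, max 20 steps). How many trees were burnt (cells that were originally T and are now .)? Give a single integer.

Answer: 19

Derivation:
Step 1: +3 fires, +1 burnt (F count now 3)
Step 2: +5 fires, +3 burnt (F count now 5)
Step 3: +4 fires, +5 burnt (F count now 4)
Step 4: +4 fires, +4 burnt (F count now 4)
Step 5: +2 fires, +4 burnt (F count now 2)
Step 6: +1 fires, +2 burnt (F count now 1)
Step 7: +0 fires, +1 burnt (F count now 0)
Fire out after step 7
Initially T: 20, now '.': 29
Total burnt (originally-T cells now '.'): 19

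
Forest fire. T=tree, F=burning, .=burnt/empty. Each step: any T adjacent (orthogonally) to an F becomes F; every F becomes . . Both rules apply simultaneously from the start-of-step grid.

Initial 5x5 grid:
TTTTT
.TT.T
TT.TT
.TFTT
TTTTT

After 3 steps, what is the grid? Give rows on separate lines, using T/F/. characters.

Step 1: 3 trees catch fire, 1 burn out
  TTTTT
  .TT.T
  TT.TT
  .F.FT
  TTFTT
Step 2: 5 trees catch fire, 3 burn out
  TTTTT
  .TT.T
  TF.FT
  ....F
  TF.FT
Step 3: 5 trees catch fire, 5 burn out
  TTTTT
  .FT.T
  F...F
  .....
  F...F

TTTTT
.FT.T
F...F
.....
F...F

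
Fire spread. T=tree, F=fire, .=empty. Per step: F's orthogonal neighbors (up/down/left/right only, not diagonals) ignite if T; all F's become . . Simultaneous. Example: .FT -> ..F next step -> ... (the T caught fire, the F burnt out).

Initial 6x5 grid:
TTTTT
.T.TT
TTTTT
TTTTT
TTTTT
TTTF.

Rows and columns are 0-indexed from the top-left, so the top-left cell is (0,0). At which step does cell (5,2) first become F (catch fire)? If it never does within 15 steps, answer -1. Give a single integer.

Step 1: cell (5,2)='F' (+2 fires, +1 burnt)
  -> target ignites at step 1
Step 2: cell (5,2)='.' (+4 fires, +2 burnt)
Step 3: cell (5,2)='.' (+5 fires, +4 burnt)
Step 4: cell (5,2)='.' (+5 fires, +5 burnt)
Step 5: cell (5,2)='.' (+4 fires, +5 burnt)
Step 6: cell (5,2)='.' (+4 fires, +4 burnt)
Step 7: cell (5,2)='.' (+1 fires, +4 burnt)
Step 8: cell (5,2)='.' (+1 fires, +1 burnt)
Step 9: cell (5,2)='.' (+0 fires, +1 burnt)
  fire out at step 9

1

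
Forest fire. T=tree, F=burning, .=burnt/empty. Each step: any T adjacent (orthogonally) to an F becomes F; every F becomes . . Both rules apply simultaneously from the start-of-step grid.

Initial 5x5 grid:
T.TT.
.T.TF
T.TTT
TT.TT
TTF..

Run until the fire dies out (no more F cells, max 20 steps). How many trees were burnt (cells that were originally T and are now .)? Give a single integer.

Step 1: +3 fires, +2 burnt (F count now 3)
Step 2: +5 fires, +3 burnt (F count now 5)
Step 3: +4 fires, +5 burnt (F count now 4)
Step 4: +1 fires, +4 burnt (F count now 1)
Step 5: +0 fires, +1 burnt (F count now 0)
Fire out after step 5
Initially T: 15, now '.': 23
Total burnt (originally-T cells now '.'): 13

Answer: 13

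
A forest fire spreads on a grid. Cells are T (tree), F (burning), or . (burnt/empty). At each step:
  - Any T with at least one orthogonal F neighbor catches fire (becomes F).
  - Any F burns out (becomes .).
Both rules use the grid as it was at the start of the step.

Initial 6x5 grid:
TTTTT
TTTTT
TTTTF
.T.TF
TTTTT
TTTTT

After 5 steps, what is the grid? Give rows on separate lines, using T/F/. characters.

Step 1: 4 trees catch fire, 2 burn out
  TTTTT
  TTTTF
  TTTF.
  .T.F.
  TTTTF
  TTTTT
Step 2: 5 trees catch fire, 4 burn out
  TTTTF
  TTTF.
  TTF..
  .T...
  TTTF.
  TTTTF
Step 3: 5 trees catch fire, 5 burn out
  TTTF.
  TTF..
  TF...
  .T...
  TTF..
  TTTF.
Step 4: 6 trees catch fire, 5 burn out
  TTF..
  TF...
  F....
  .F...
  TF...
  TTF..
Step 5: 4 trees catch fire, 6 burn out
  TF...
  F....
  .....
  .....
  F....
  TF...

TF...
F....
.....
.....
F....
TF...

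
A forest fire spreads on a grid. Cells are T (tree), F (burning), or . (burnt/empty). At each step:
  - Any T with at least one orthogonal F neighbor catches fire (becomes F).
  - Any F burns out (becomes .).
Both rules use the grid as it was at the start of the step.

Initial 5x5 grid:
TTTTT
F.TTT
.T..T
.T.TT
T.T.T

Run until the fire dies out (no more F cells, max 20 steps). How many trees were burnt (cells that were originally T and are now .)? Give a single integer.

Answer: 12

Derivation:
Step 1: +1 fires, +1 burnt (F count now 1)
Step 2: +1 fires, +1 burnt (F count now 1)
Step 3: +1 fires, +1 burnt (F count now 1)
Step 4: +2 fires, +1 burnt (F count now 2)
Step 5: +2 fires, +2 burnt (F count now 2)
Step 6: +1 fires, +2 burnt (F count now 1)
Step 7: +1 fires, +1 burnt (F count now 1)
Step 8: +1 fires, +1 burnt (F count now 1)
Step 9: +2 fires, +1 burnt (F count now 2)
Step 10: +0 fires, +2 burnt (F count now 0)
Fire out after step 10
Initially T: 16, now '.': 21
Total burnt (originally-T cells now '.'): 12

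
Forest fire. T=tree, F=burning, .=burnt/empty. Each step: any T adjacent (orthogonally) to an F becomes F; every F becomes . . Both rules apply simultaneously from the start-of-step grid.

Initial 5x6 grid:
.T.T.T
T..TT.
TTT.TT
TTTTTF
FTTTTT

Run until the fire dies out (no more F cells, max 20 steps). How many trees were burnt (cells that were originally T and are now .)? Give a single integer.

Answer: 19

Derivation:
Step 1: +5 fires, +2 burnt (F count now 5)
Step 2: +6 fires, +5 burnt (F count now 6)
Step 3: +5 fires, +6 burnt (F count now 5)
Step 4: +2 fires, +5 burnt (F count now 2)
Step 5: +1 fires, +2 burnt (F count now 1)
Step 6: +0 fires, +1 burnt (F count now 0)
Fire out after step 6
Initially T: 21, now '.': 28
Total burnt (originally-T cells now '.'): 19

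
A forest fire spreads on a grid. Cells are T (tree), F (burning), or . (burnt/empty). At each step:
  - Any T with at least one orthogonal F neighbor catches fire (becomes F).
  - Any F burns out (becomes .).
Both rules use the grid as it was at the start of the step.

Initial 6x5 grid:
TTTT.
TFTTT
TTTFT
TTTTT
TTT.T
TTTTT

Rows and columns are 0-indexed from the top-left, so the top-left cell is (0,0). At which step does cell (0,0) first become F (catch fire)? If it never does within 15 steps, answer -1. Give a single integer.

Step 1: cell (0,0)='T' (+8 fires, +2 burnt)
Step 2: cell (0,0)='F' (+8 fires, +8 burnt)
  -> target ignites at step 2
Step 3: cell (0,0)='.' (+4 fires, +8 burnt)
Step 4: cell (0,0)='.' (+4 fires, +4 burnt)
Step 5: cell (0,0)='.' (+2 fires, +4 burnt)
Step 6: cell (0,0)='.' (+0 fires, +2 burnt)
  fire out at step 6

2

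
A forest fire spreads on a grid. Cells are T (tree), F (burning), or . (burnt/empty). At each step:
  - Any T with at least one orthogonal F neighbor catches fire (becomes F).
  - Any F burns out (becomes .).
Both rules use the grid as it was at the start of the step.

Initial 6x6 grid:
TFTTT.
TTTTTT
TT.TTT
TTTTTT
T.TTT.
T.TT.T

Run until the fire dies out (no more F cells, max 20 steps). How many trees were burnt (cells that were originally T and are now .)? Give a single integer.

Answer: 28

Derivation:
Step 1: +3 fires, +1 burnt (F count now 3)
Step 2: +4 fires, +3 burnt (F count now 4)
Step 3: +4 fires, +4 burnt (F count now 4)
Step 4: +4 fires, +4 burnt (F count now 4)
Step 5: +5 fires, +4 burnt (F count now 5)
Step 6: +5 fires, +5 burnt (F count now 5)
Step 7: +3 fires, +5 burnt (F count now 3)
Step 8: +0 fires, +3 burnt (F count now 0)
Fire out after step 8
Initially T: 29, now '.': 35
Total burnt (originally-T cells now '.'): 28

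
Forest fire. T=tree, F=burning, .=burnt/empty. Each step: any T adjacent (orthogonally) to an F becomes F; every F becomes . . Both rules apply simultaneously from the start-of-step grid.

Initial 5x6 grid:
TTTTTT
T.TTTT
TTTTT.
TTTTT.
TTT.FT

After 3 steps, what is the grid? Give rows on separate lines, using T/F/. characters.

Step 1: 2 trees catch fire, 1 burn out
  TTTTTT
  T.TTTT
  TTTTT.
  TTTTF.
  TTT..F
Step 2: 2 trees catch fire, 2 burn out
  TTTTTT
  T.TTTT
  TTTTF.
  TTTF..
  TTT...
Step 3: 3 trees catch fire, 2 burn out
  TTTTTT
  T.TTFT
  TTTF..
  TTF...
  TTT...

TTTTTT
T.TTFT
TTTF..
TTF...
TTT...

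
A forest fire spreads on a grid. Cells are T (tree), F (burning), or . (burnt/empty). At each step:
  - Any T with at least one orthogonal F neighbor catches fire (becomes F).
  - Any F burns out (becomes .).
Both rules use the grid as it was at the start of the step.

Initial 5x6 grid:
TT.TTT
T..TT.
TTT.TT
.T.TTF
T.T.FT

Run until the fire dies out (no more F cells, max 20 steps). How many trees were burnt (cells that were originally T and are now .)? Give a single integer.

Answer: 10

Derivation:
Step 1: +3 fires, +2 burnt (F count now 3)
Step 2: +2 fires, +3 burnt (F count now 2)
Step 3: +1 fires, +2 burnt (F count now 1)
Step 4: +2 fires, +1 burnt (F count now 2)
Step 5: +2 fires, +2 burnt (F count now 2)
Step 6: +0 fires, +2 burnt (F count now 0)
Fire out after step 6
Initially T: 19, now '.': 21
Total burnt (originally-T cells now '.'): 10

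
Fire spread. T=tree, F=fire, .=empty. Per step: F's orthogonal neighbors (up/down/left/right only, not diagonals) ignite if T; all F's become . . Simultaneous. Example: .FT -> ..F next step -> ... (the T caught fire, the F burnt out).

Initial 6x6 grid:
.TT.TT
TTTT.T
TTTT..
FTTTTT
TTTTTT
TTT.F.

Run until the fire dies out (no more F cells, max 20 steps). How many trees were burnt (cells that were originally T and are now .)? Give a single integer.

Step 1: +4 fires, +2 burnt (F count now 4)
Step 2: +8 fires, +4 burnt (F count now 8)
Step 3: +6 fires, +8 burnt (F count now 6)
Step 4: +4 fires, +6 burnt (F count now 4)
Step 5: +2 fires, +4 burnt (F count now 2)
Step 6: +0 fires, +2 burnt (F count now 0)
Fire out after step 6
Initially T: 27, now '.': 33
Total burnt (originally-T cells now '.'): 24

Answer: 24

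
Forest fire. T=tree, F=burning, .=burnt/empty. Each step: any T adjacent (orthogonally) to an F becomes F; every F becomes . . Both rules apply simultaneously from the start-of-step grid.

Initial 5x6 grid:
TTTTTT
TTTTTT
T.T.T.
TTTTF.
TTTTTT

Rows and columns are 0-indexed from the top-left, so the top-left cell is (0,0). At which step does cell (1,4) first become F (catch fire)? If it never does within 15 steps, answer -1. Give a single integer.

Step 1: cell (1,4)='T' (+3 fires, +1 burnt)
Step 2: cell (1,4)='F' (+4 fires, +3 burnt)
  -> target ignites at step 2
Step 3: cell (1,4)='.' (+6 fires, +4 burnt)
Step 4: cell (1,4)='.' (+5 fires, +6 burnt)
Step 5: cell (1,4)='.' (+4 fires, +5 burnt)
Step 6: cell (1,4)='.' (+2 fires, +4 burnt)
Step 7: cell (1,4)='.' (+1 fires, +2 burnt)
Step 8: cell (1,4)='.' (+0 fires, +1 burnt)
  fire out at step 8

2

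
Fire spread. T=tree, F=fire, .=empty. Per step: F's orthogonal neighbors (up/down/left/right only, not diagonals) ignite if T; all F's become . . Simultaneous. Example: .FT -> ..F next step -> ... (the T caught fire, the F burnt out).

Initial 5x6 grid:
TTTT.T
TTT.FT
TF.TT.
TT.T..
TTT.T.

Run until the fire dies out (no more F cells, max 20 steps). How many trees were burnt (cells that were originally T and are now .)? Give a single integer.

Step 1: +5 fires, +2 burnt (F count now 5)
Step 2: +7 fires, +5 burnt (F count now 7)
Step 3: +5 fires, +7 burnt (F count now 5)
Step 4: +1 fires, +5 burnt (F count now 1)
Step 5: +0 fires, +1 burnt (F count now 0)
Fire out after step 5
Initially T: 19, now '.': 29
Total burnt (originally-T cells now '.'): 18

Answer: 18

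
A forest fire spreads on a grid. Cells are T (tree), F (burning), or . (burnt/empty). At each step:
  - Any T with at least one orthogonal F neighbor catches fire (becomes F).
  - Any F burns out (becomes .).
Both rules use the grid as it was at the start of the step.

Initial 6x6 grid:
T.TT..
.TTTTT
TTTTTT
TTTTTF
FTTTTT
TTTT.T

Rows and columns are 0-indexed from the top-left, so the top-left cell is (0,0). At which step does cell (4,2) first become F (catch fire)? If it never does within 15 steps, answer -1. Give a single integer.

Step 1: cell (4,2)='T' (+6 fires, +2 burnt)
Step 2: cell (4,2)='F' (+9 fires, +6 burnt)
  -> target ignites at step 2
Step 3: cell (4,2)='.' (+6 fires, +9 burnt)
Step 4: cell (4,2)='.' (+4 fires, +6 burnt)
Step 5: cell (4,2)='.' (+2 fires, +4 burnt)
Step 6: cell (4,2)='.' (+1 fires, +2 burnt)
Step 7: cell (4,2)='.' (+0 fires, +1 burnt)
  fire out at step 7

2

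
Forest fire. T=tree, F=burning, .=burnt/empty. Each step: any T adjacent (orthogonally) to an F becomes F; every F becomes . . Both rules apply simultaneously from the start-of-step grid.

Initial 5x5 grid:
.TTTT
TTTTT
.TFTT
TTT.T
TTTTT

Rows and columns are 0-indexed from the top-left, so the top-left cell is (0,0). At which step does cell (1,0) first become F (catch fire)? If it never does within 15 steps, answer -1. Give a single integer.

Step 1: cell (1,0)='T' (+4 fires, +1 burnt)
Step 2: cell (1,0)='T' (+6 fires, +4 burnt)
Step 3: cell (1,0)='F' (+8 fires, +6 burnt)
  -> target ignites at step 3
Step 4: cell (1,0)='.' (+3 fires, +8 burnt)
Step 5: cell (1,0)='.' (+0 fires, +3 burnt)
  fire out at step 5

3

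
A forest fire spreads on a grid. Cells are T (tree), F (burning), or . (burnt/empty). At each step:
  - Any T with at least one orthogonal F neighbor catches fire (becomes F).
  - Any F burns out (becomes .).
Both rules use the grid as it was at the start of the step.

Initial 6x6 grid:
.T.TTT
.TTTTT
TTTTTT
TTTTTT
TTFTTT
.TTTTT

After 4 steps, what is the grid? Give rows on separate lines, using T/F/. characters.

Step 1: 4 trees catch fire, 1 burn out
  .T.TTT
  .TTTTT
  TTTTTT
  TTFTTT
  TF.FTT
  .TFTTT
Step 2: 7 trees catch fire, 4 burn out
  .T.TTT
  .TTTTT
  TTFTTT
  TF.FTT
  F...FT
  .F.FTT
Step 3: 7 trees catch fire, 7 burn out
  .T.TTT
  .TFTTT
  TF.FTT
  F...FT
  .....F
  ....FT
Step 4: 6 trees catch fire, 7 burn out
  .T.TTT
  .F.FTT
  F...FT
  .....F
  ......
  .....F

.T.TTT
.F.FTT
F...FT
.....F
......
.....F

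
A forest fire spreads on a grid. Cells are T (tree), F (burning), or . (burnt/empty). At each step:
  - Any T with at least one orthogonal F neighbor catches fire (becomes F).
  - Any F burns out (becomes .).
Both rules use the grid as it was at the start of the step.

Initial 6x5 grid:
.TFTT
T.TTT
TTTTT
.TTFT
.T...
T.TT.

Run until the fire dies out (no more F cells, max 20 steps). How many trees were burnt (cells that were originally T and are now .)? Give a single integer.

Step 1: +6 fires, +2 burnt (F count now 6)
Step 2: +5 fires, +6 burnt (F count now 5)
Step 3: +3 fires, +5 burnt (F count now 3)
Step 4: +1 fires, +3 burnt (F count now 1)
Step 5: +1 fires, +1 burnt (F count now 1)
Step 6: +0 fires, +1 burnt (F count now 0)
Fire out after step 6
Initially T: 19, now '.': 27
Total burnt (originally-T cells now '.'): 16

Answer: 16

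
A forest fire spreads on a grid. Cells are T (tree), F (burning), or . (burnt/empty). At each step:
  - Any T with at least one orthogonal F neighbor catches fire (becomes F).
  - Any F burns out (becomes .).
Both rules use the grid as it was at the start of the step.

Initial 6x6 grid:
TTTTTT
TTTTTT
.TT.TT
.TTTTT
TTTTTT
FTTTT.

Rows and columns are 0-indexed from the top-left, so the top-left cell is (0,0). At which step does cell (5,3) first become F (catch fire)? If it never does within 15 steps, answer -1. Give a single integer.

Step 1: cell (5,3)='T' (+2 fires, +1 burnt)
Step 2: cell (5,3)='T' (+2 fires, +2 burnt)
Step 3: cell (5,3)='F' (+3 fires, +2 burnt)
  -> target ignites at step 3
Step 4: cell (5,3)='.' (+4 fires, +3 burnt)
Step 5: cell (5,3)='.' (+4 fires, +4 burnt)
Step 6: cell (5,3)='.' (+5 fires, +4 burnt)
Step 7: cell (5,3)='.' (+5 fires, +5 burnt)
Step 8: cell (5,3)='.' (+3 fires, +5 burnt)
Step 9: cell (5,3)='.' (+2 fires, +3 burnt)
Step 10: cell (5,3)='.' (+1 fires, +2 burnt)
Step 11: cell (5,3)='.' (+0 fires, +1 burnt)
  fire out at step 11

3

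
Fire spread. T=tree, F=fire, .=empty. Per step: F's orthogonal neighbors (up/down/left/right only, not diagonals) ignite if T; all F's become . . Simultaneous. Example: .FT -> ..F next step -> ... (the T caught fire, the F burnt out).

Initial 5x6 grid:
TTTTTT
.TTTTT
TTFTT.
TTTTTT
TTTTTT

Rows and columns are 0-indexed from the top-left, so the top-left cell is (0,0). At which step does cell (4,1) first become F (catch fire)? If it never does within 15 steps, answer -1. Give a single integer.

Step 1: cell (4,1)='T' (+4 fires, +1 burnt)
Step 2: cell (4,1)='T' (+8 fires, +4 burnt)
Step 3: cell (4,1)='F' (+7 fires, +8 burnt)
  -> target ignites at step 3
Step 4: cell (4,1)='.' (+6 fires, +7 burnt)
Step 5: cell (4,1)='.' (+2 fires, +6 burnt)
Step 6: cell (4,1)='.' (+0 fires, +2 burnt)
  fire out at step 6

3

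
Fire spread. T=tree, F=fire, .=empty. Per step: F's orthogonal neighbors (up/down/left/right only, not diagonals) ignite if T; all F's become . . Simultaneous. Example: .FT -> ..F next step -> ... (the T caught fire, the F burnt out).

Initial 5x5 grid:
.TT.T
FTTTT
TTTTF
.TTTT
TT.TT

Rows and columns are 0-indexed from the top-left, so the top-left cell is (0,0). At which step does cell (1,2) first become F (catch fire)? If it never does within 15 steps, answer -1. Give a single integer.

Step 1: cell (1,2)='T' (+5 fires, +2 burnt)
Step 2: cell (1,2)='F' (+8 fires, +5 burnt)
  -> target ignites at step 2
Step 3: cell (1,2)='.' (+4 fires, +8 burnt)
Step 4: cell (1,2)='.' (+1 fires, +4 burnt)
Step 5: cell (1,2)='.' (+1 fires, +1 burnt)
Step 6: cell (1,2)='.' (+0 fires, +1 burnt)
  fire out at step 6

2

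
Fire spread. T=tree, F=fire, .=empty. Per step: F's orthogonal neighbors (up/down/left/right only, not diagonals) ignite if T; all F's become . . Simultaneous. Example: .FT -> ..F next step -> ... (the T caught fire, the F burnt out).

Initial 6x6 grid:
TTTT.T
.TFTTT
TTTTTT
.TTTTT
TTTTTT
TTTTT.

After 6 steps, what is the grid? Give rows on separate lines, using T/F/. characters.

Step 1: 4 trees catch fire, 1 burn out
  TTFT.T
  .F.FTT
  TTFTTT
  .TTTTT
  TTTTTT
  TTTTT.
Step 2: 6 trees catch fire, 4 burn out
  TF.F.T
  ....FT
  TF.FTT
  .TFTTT
  TTTTTT
  TTTTT.
Step 3: 7 trees catch fire, 6 burn out
  F....T
  .....F
  F...FT
  .F.FTT
  TTFTTT
  TTTTT.
Step 4: 6 trees catch fire, 7 burn out
  .....F
  ......
  .....F
  ....FT
  TF.FTT
  TTFTT.
Step 5: 5 trees catch fire, 6 burn out
  ......
  ......
  ......
  .....F
  F...FT
  TF.FT.
Step 6: 3 trees catch fire, 5 burn out
  ......
  ......
  ......
  ......
  .....F
  F...F.

......
......
......
......
.....F
F...F.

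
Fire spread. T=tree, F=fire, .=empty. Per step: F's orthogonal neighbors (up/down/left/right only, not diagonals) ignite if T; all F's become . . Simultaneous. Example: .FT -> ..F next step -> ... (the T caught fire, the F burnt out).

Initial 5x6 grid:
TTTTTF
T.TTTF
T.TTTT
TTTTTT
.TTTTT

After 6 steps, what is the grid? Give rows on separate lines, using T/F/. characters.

Step 1: 3 trees catch fire, 2 burn out
  TTTTF.
  T.TTF.
  T.TTTF
  TTTTTT
  .TTTTT
Step 2: 4 trees catch fire, 3 burn out
  TTTF..
  T.TF..
  T.TTF.
  TTTTTF
  .TTTTT
Step 3: 5 trees catch fire, 4 burn out
  TTF...
  T.F...
  T.TF..
  TTTTF.
  .TTTTF
Step 4: 4 trees catch fire, 5 burn out
  TF....
  T.....
  T.F...
  TTTF..
  .TTTF.
Step 5: 3 trees catch fire, 4 burn out
  F.....
  T.....
  T.....
  TTF...
  .TTF..
Step 6: 3 trees catch fire, 3 burn out
  ......
  F.....
  T.....
  TF....
  .TF...

......
F.....
T.....
TF....
.TF...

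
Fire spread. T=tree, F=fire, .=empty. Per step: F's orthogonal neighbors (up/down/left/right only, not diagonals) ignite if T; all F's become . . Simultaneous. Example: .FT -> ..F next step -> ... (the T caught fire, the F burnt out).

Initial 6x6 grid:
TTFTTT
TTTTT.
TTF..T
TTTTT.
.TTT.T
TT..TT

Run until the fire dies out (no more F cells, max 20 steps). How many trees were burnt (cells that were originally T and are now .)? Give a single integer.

Answer: 22

Derivation:
Step 1: +5 fires, +2 burnt (F count now 5)
Step 2: +8 fires, +5 burnt (F count now 8)
Step 3: +7 fires, +8 burnt (F count now 7)
Step 4: +1 fires, +7 burnt (F count now 1)
Step 5: +1 fires, +1 burnt (F count now 1)
Step 6: +0 fires, +1 burnt (F count now 0)
Fire out after step 6
Initially T: 26, now '.': 32
Total burnt (originally-T cells now '.'): 22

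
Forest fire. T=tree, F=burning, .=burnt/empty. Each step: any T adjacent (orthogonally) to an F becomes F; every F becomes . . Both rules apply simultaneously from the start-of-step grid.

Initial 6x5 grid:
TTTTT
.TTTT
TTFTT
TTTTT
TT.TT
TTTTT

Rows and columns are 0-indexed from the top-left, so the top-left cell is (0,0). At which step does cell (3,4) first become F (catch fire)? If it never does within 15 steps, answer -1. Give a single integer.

Step 1: cell (3,4)='T' (+4 fires, +1 burnt)
Step 2: cell (3,4)='T' (+7 fires, +4 burnt)
Step 3: cell (3,4)='F' (+7 fires, +7 burnt)
  -> target ignites at step 3
Step 4: cell (3,4)='.' (+6 fires, +7 burnt)
Step 5: cell (3,4)='.' (+3 fires, +6 burnt)
Step 6: cell (3,4)='.' (+0 fires, +3 burnt)
  fire out at step 6

3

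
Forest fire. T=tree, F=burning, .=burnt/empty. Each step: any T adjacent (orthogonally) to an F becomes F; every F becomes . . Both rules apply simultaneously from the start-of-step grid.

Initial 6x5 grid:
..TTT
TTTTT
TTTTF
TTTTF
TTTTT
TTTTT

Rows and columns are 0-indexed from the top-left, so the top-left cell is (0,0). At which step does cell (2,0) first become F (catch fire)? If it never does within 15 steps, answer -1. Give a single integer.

Step 1: cell (2,0)='T' (+4 fires, +2 burnt)
Step 2: cell (2,0)='T' (+6 fires, +4 burnt)
Step 3: cell (2,0)='T' (+6 fires, +6 burnt)
Step 4: cell (2,0)='F' (+6 fires, +6 burnt)
  -> target ignites at step 4
Step 5: cell (2,0)='.' (+3 fires, +6 burnt)
Step 6: cell (2,0)='.' (+1 fires, +3 burnt)
Step 7: cell (2,0)='.' (+0 fires, +1 burnt)
  fire out at step 7

4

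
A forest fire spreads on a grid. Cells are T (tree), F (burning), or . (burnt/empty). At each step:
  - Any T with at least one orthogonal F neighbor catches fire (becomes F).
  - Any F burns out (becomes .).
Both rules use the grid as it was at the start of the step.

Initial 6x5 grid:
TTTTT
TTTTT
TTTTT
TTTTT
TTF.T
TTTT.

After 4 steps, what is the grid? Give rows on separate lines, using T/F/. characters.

Step 1: 3 trees catch fire, 1 burn out
  TTTTT
  TTTTT
  TTTTT
  TTFTT
  TF..T
  TTFT.
Step 2: 6 trees catch fire, 3 burn out
  TTTTT
  TTTTT
  TTFTT
  TF.FT
  F...T
  TF.F.
Step 3: 6 trees catch fire, 6 burn out
  TTTTT
  TTFTT
  TF.FT
  F...F
  ....T
  F....
Step 4: 6 trees catch fire, 6 burn out
  TTFTT
  TF.FT
  F...F
  .....
  ....F
  .....

TTFTT
TF.FT
F...F
.....
....F
.....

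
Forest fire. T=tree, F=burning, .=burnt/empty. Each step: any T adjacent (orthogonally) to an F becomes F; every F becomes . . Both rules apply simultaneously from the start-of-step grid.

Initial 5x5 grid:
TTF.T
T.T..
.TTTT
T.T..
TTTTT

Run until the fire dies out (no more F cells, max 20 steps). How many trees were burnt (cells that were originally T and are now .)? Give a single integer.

Step 1: +2 fires, +1 burnt (F count now 2)
Step 2: +2 fires, +2 burnt (F count now 2)
Step 3: +4 fires, +2 burnt (F count now 4)
Step 4: +2 fires, +4 burnt (F count now 2)
Step 5: +2 fires, +2 burnt (F count now 2)
Step 6: +2 fires, +2 burnt (F count now 2)
Step 7: +1 fires, +2 burnt (F count now 1)
Step 8: +0 fires, +1 burnt (F count now 0)
Fire out after step 8
Initially T: 16, now '.': 24
Total burnt (originally-T cells now '.'): 15

Answer: 15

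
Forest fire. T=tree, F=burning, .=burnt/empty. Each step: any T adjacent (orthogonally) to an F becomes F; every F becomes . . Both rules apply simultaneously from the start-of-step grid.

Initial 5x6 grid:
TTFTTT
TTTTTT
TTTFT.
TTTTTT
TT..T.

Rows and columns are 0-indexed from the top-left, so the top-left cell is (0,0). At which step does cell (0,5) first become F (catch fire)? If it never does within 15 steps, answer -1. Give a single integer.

Step 1: cell (0,5)='T' (+7 fires, +2 burnt)
Step 2: cell (0,5)='T' (+7 fires, +7 burnt)
Step 3: cell (0,5)='F' (+7 fires, +7 burnt)
  -> target ignites at step 3
Step 4: cell (0,5)='.' (+2 fires, +7 burnt)
Step 5: cell (0,5)='.' (+1 fires, +2 burnt)
Step 6: cell (0,5)='.' (+0 fires, +1 burnt)
  fire out at step 6

3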